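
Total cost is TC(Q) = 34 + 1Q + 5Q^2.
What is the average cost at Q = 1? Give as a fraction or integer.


TC(1) = 34 + 1*1 + 5*1^2
TC(1) = 34 + 1 + 5 = 40
AC = TC/Q = 40/1 = 40

40


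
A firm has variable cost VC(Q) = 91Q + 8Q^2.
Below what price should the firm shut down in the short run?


AVC(Q) = VC(Q)/Q = 91 + 8Q
AVC is increasing in Q, so minimum AVC is at Q -> 0+.
Min AVC = 91
The firm should shut down if P < 91.

91


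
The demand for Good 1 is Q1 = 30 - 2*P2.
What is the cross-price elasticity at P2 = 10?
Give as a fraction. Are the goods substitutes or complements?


dQ1/dP2 = -2
At P2 = 10: Q1 = 30 - 2*10 = 10
Exy = (dQ1/dP2)(P2/Q1) = -2 * 10 / 10 = -2
Since Exy < 0, the goods are complements.

-2 (complements)


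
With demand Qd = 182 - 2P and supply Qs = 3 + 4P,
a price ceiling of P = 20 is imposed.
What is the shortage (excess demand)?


At P = 20:
Qd = 182 - 2*20 = 142
Qs = 3 + 4*20 = 83
Shortage = Qd - Qs = 142 - 83 = 59

59


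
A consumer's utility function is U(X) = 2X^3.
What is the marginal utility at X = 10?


MU = dU/dX = 2*3*X^(3-1)
MU = 6*X^2
At X = 10:
MU = 6 * 10^2
MU = 6 * 100 = 600

600


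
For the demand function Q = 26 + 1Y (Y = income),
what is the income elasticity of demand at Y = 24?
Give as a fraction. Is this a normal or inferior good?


dQ/dY = 1
At Y = 24: Q = 26 + 1*24 = 50
Ey = (dQ/dY)(Y/Q) = 1 * 24 / 50 = 12/25
Since Ey > 0, this is a normal good.

12/25 (normal good)


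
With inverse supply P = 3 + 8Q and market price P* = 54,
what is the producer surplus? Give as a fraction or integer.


Minimum supply price (at Q=0): P_min = 3
Quantity supplied at P* = 54:
Q* = (54 - 3)/8 = 51/8
PS = (1/2) * Q* * (P* - P_min)
PS = (1/2) * 51/8 * (54 - 3)
PS = (1/2) * 51/8 * 51 = 2601/16

2601/16


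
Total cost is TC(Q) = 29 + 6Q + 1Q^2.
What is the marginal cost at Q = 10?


MC = dTC/dQ = 6 + 2*1*Q
At Q = 10:
MC = 6 + 2*10
MC = 6 + 20 = 26

26


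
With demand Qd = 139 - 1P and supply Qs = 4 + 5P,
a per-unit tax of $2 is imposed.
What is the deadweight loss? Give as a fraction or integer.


Pre-tax equilibrium quantity: Q* = 233/2
Post-tax equilibrium quantity: Q_tax = 689/6
Reduction in quantity: Q* - Q_tax = 5/3
DWL = (1/2) * tax * (Q* - Q_tax)
DWL = (1/2) * 2 * 5/3 = 5/3

5/3


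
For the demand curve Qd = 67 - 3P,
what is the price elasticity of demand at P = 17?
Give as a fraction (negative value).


dQ/dP = -3
At P = 17: Q = 67 - 3*17 = 16
E = (dQ/dP)(P/Q) = (-3)(17/16) = -51/16

-51/16


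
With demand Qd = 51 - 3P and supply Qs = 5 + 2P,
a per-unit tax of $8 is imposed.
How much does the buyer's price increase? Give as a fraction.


With a per-unit tax, the buyer's price increase depends on relative slopes.
Supply slope: d = 2, Demand slope: b = 3
Buyer's price increase = d * tax / (b + d)
= 2 * 8 / (3 + 2)
= 16 / 5 = 16/5

16/5


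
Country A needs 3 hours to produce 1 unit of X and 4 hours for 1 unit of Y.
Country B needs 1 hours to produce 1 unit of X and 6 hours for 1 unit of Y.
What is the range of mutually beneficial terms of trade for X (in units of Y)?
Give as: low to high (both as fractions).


Opportunity cost of X for Country A = hours_X / hours_Y = 3/4 = 3/4 units of Y
Opportunity cost of X for Country B = hours_X / hours_Y = 1/6 = 1/6 units of Y
Terms of trade must be between the two opportunity costs.
Range: 1/6 to 3/4

1/6 to 3/4


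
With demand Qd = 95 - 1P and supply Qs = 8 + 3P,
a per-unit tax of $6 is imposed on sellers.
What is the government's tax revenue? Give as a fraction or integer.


With tax on sellers, new supply: Qs' = 8 + 3(P - 6)
= 3P - 10
New equilibrium quantity:
Q_new = 275/4
Tax revenue = tax * Q_new = 6 * 275/4 = 825/2

825/2


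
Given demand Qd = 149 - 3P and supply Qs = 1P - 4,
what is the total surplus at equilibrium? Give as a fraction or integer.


Find equilibrium: 149 - 3P = 1P - 4
149 + 4 = 4P
P* = 153/4 = 153/4
Q* = 1*153/4 - 4 = 137/4
Inverse demand: P = 149/3 - Q/3, so P_max = 149/3
Inverse supply: P = 4 + Q/1, so P_min = 4
CS = (1/2) * 137/4 * (149/3 - 153/4) = 18769/96
PS = (1/2) * 137/4 * (153/4 - 4) = 18769/32
TS = CS + PS = 18769/96 + 18769/32 = 18769/24

18769/24


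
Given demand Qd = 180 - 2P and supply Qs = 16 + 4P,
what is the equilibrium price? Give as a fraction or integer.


At equilibrium, Qd = Qs.
180 - 2P = 16 + 4P
180 - 16 = 2P + 4P
164 = 6P
P* = 164/6 = 82/3

82/3


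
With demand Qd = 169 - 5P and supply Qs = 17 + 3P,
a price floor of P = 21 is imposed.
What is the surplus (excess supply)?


At P = 21:
Qd = 169 - 5*21 = 64
Qs = 17 + 3*21 = 80
Surplus = Qs - Qd = 80 - 64 = 16

16


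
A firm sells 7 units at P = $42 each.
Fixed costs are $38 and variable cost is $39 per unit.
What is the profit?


Total Revenue = P * Q = 42 * 7 = $294
Total Cost = FC + VC*Q = 38 + 39*7 = $311
Profit = TR - TC = 294 - 311 = $-17

$-17


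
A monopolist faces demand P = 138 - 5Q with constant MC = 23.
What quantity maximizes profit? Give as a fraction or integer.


TR = P*Q = (138 - 5Q)Q = 138Q - 5Q^2
MR = dTR/dQ = 138 - 10Q
Set MR = MC:
138 - 10Q = 23
115 = 10Q
Q* = 115/10 = 23/2

23/2


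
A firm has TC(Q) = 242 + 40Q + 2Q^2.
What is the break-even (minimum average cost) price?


AC(Q) = 242/Q + 40 + 2Q
To minimize: dAC/dQ = -242/Q^2 + 2 = 0
Q^2 = 242/2 = 121
Q* = 11
Min AC = 242/11 + 40 + 2*11
Min AC = 22 + 40 + 22 = 84

84


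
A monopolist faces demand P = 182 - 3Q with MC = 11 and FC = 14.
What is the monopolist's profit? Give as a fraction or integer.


MR = MC: 182 - 6Q = 11
Q* = 57/2
P* = 182 - 3*57/2 = 193/2
Profit = (P* - MC)*Q* - FC
= (193/2 - 11)*57/2 - 14
= 171/2*57/2 - 14
= 9747/4 - 14 = 9691/4

9691/4


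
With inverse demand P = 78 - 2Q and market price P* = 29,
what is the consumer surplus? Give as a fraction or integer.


Maximum willingness to pay (at Q=0): P_max = 78
Quantity demanded at P* = 29:
Q* = (78 - 29)/2 = 49/2
CS = (1/2) * Q* * (P_max - P*)
CS = (1/2) * 49/2 * (78 - 29)
CS = (1/2) * 49/2 * 49 = 2401/4

2401/4


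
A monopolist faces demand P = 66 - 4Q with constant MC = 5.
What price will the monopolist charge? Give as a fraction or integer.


MR = 66 - 8Q
Set MR = MC: 66 - 8Q = 5
Q* = 61/8
Substitute into demand:
P* = 66 - 4*61/8 = 71/2

71/2


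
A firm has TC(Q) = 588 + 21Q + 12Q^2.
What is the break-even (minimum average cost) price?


AC(Q) = 588/Q + 21 + 12Q
To minimize: dAC/dQ = -588/Q^2 + 12 = 0
Q^2 = 588/12 = 49
Q* = 7
Min AC = 588/7 + 21 + 12*7
Min AC = 84 + 21 + 84 = 189

189


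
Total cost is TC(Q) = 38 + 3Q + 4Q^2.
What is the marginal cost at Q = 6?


MC = dTC/dQ = 3 + 2*4*Q
At Q = 6:
MC = 3 + 8*6
MC = 3 + 48 = 51

51


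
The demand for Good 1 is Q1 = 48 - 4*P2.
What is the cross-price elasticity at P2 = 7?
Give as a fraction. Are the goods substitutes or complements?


dQ1/dP2 = -4
At P2 = 7: Q1 = 48 - 4*7 = 20
Exy = (dQ1/dP2)(P2/Q1) = -4 * 7 / 20 = -7/5
Since Exy < 0, the goods are complements.

-7/5 (complements)


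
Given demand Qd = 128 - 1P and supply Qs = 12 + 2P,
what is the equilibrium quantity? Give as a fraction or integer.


First find equilibrium price:
128 - 1P = 12 + 2P
P* = 116/3 = 116/3
Then substitute into demand:
Q* = 128 - 1 * 116/3 = 268/3

268/3


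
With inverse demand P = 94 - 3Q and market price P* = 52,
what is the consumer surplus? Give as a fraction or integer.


Maximum willingness to pay (at Q=0): P_max = 94
Quantity demanded at P* = 52:
Q* = (94 - 52)/3 = 14
CS = (1/2) * Q* * (P_max - P*)
CS = (1/2) * 14 * (94 - 52)
CS = (1/2) * 14 * 42 = 294

294


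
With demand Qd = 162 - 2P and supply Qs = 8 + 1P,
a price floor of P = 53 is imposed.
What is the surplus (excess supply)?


At P = 53:
Qd = 162 - 2*53 = 56
Qs = 8 + 1*53 = 61
Surplus = Qs - Qd = 61 - 56 = 5

5


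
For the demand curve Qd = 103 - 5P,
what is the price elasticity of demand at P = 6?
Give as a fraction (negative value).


dQ/dP = -5
At P = 6: Q = 103 - 5*6 = 73
E = (dQ/dP)(P/Q) = (-5)(6/73) = -30/73

-30/73


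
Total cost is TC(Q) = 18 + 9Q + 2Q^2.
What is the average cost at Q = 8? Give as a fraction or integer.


TC(8) = 18 + 9*8 + 2*8^2
TC(8) = 18 + 72 + 128 = 218
AC = TC/Q = 218/8 = 109/4

109/4


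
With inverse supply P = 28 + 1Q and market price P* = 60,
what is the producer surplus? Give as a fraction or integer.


Minimum supply price (at Q=0): P_min = 28
Quantity supplied at P* = 60:
Q* = (60 - 28)/1 = 32
PS = (1/2) * Q* * (P* - P_min)
PS = (1/2) * 32 * (60 - 28)
PS = (1/2) * 32 * 32 = 512

512


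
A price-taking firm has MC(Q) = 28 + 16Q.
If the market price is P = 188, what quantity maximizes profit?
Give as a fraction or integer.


In perfect competition, profit is maximized where P = MC.
188 = 28 + 16Q
160 = 16Q
Q* = 160/16 = 10

10


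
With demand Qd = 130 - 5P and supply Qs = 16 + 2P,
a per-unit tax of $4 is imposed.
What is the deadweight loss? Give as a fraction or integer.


Pre-tax equilibrium quantity: Q* = 340/7
Post-tax equilibrium quantity: Q_tax = 300/7
Reduction in quantity: Q* - Q_tax = 40/7
DWL = (1/2) * tax * (Q* - Q_tax)
DWL = (1/2) * 4 * 40/7 = 80/7

80/7


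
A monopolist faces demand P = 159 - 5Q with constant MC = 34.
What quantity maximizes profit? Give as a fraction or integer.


TR = P*Q = (159 - 5Q)Q = 159Q - 5Q^2
MR = dTR/dQ = 159 - 10Q
Set MR = MC:
159 - 10Q = 34
125 = 10Q
Q* = 125/10 = 25/2

25/2


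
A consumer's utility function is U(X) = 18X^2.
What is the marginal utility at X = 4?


MU = dU/dX = 18*2*X^(2-1)
MU = 36*X^1
At X = 4:
MU = 36 * 4^1
MU = 36 * 4 = 144

144


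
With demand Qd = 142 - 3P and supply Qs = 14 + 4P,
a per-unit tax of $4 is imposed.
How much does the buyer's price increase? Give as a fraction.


With a per-unit tax, the buyer's price increase depends on relative slopes.
Supply slope: d = 4, Demand slope: b = 3
Buyer's price increase = d * tax / (b + d)
= 4 * 4 / (3 + 4)
= 16 / 7 = 16/7

16/7


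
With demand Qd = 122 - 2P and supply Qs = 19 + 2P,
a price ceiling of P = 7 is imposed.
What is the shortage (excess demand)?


At P = 7:
Qd = 122 - 2*7 = 108
Qs = 19 + 2*7 = 33
Shortage = Qd - Qs = 108 - 33 = 75

75


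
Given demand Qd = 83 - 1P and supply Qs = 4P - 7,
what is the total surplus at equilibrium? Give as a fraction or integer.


Find equilibrium: 83 - 1P = 4P - 7
83 + 7 = 5P
P* = 90/5 = 18
Q* = 4*18 - 7 = 65
Inverse demand: P = 83 - Q/1, so P_max = 83
Inverse supply: P = 7/4 + Q/4, so P_min = 7/4
CS = (1/2) * 65 * (83 - 18) = 4225/2
PS = (1/2) * 65 * (18 - 7/4) = 4225/8
TS = CS + PS = 4225/2 + 4225/8 = 21125/8

21125/8


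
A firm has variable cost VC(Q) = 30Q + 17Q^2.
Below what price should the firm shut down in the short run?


AVC(Q) = VC(Q)/Q = 30 + 17Q
AVC is increasing in Q, so minimum AVC is at Q -> 0+.
Min AVC = 30
The firm should shut down if P < 30.

30


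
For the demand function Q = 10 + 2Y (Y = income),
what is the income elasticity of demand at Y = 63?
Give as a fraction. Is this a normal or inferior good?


dQ/dY = 2
At Y = 63: Q = 10 + 2*63 = 136
Ey = (dQ/dY)(Y/Q) = 2 * 63 / 136 = 63/68
Since Ey > 0, this is a normal good.

63/68 (normal good)


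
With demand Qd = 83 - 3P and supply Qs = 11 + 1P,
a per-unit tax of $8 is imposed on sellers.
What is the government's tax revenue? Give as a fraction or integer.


With tax on sellers, new supply: Qs' = 11 + 1(P - 8)
= 3 + 1P
New equilibrium quantity:
Q_new = 23
Tax revenue = tax * Q_new = 8 * 23 = 184

184


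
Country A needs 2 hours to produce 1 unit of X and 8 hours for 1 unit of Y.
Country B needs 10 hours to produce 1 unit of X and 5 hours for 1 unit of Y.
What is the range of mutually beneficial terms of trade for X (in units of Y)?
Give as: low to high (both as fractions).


Opportunity cost of X for Country A = hours_X / hours_Y = 2/8 = 1/4 units of Y
Opportunity cost of X for Country B = hours_X / hours_Y = 10/5 = 2 units of Y
Terms of trade must be between the two opportunity costs.
Range: 1/4 to 2

1/4 to 2


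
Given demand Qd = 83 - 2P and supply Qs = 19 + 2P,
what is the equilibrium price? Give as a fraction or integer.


At equilibrium, Qd = Qs.
83 - 2P = 19 + 2P
83 - 19 = 2P + 2P
64 = 4P
P* = 64/4 = 16

16


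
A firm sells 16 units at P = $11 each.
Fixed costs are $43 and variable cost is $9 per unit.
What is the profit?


Total Revenue = P * Q = 11 * 16 = $176
Total Cost = FC + VC*Q = 43 + 9*16 = $187
Profit = TR - TC = 176 - 187 = $-11

$-11


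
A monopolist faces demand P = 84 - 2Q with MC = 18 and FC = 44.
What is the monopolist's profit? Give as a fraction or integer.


MR = MC: 84 - 4Q = 18
Q* = 33/2
P* = 84 - 2*33/2 = 51
Profit = (P* - MC)*Q* - FC
= (51 - 18)*33/2 - 44
= 33*33/2 - 44
= 1089/2 - 44 = 1001/2

1001/2


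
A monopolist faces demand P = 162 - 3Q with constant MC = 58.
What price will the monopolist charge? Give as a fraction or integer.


MR = 162 - 6Q
Set MR = MC: 162 - 6Q = 58
Q* = 52/3
Substitute into demand:
P* = 162 - 3*52/3 = 110

110


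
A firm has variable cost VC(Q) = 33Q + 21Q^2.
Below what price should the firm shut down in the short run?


AVC(Q) = VC(Q)/Q = 33 + 21Q
AVC is increasing in Q, so minimum AVC is at Q -> 0+.
Min AVC = 33
The firm should shut down if P < 33.

33


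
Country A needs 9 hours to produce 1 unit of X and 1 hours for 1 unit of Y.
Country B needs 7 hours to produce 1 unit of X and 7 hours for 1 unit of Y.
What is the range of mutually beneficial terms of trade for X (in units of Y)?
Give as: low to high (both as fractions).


Opportunity cost of X for Country A = hours_X / hours_Y = 9/1 = 9 units of Y
Opportunity cost of X for Country B = hours_X / hours_Y = 7/7 = 1 units of Y
Terms of trade must be between the two opportunity costs.
Range: 1 to 9

1 to 9


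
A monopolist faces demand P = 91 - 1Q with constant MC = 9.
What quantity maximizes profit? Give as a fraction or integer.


TR = P*Q = (91 - 1Q)Q = 91Q - 1Q^2
MR = dTR/dQ = 91 - 2Q
Set MR = MC:
91 - 2Q = 9
82 = 2Q
Q* = 82/2 = 41

41


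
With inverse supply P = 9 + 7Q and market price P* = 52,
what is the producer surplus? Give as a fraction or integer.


Minimum supply price (at Q=0): P_min = 9
Quantity supplied at P* = 52:
Q* = (52 - 9)/7 = 43/7
PS = (1/2) * Q* * (P* - P_min)
PS = (1/2) * 43/7 * (52 - 9)
PS = (1/2) * 43/7 * 43 = 1849/14

1849/14


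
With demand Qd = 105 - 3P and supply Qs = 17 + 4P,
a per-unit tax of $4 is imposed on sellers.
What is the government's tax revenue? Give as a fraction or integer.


With tax on sellers, new supply: Qs' = 17 + 4(P - 4)
= 1 + 4P
New equilibrium quantity:
Q_new = 423/7
Tax revenue = tax * Q_new = 4 * 423/7 = 1692/7

1692/7


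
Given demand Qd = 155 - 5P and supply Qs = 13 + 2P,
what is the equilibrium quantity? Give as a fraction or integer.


First find equilibrium price:
155 - 5P = 13 + 2P
P* = 142/7 = 142/7
Then substitute into demand:
Q* = 155 - 5 * 142/7 = 375/7

375/7


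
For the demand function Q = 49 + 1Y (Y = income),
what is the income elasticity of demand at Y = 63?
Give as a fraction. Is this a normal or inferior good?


dQ/dY = 1
At Y = 63: Q = 49 + 1*63 = 112
Ey = (dQ/dY)(Y/Q) = 1 * 63 / 112 = 9/16
Since Ey > 0, this is a normal good.

9/16 (normal good)


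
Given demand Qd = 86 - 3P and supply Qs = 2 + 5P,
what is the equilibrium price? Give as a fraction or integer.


At equilibrium, Qd = Qs.
86 - 3P = 2 + 5P
86 - 2 = 3P + 5P
84 = 8P
P* = 84/8 = 21/2

21/2


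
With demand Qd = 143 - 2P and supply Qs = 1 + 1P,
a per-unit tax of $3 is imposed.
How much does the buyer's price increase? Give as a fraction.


With a per-unit tax, the buyer's price increase depends on relative slopes.
Supply slope: d = 1, Demand slope: b = 2
Buyer's price increase = d * tax / (b + d)
= 1 * 3 / (2 + 1)
= 3 / 3 = 1

1


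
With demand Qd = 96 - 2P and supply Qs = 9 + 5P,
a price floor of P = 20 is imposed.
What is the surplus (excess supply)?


At P = 20:
Qd = 96 - 2*20 = 56
Qs = 9 + 5*20 = 109
Surplus = Qs - Qd = 109 - 56 = 53

53


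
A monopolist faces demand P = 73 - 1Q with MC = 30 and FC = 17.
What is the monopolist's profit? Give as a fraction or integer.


MR = MC: 73 - 2Q = 30
Q* = 43/2
P* = 73 - 1*43/2 = 103/2
Profit = (P* - MC)*Q* - FC
= (103/2 - 30)*43/2 - 17
= 43/2*43/2 - 17
= 1849/4 - 17 = 1781/4

1781/4


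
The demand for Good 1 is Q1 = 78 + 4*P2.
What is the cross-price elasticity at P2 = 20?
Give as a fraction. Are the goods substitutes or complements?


dQ1/dP2 = 4
At P2 = 20: Q1 = 78 + 4*20 = 158
Exy = (dQ1/dP2)(P2/Q1) = 4 * 20 / 158 = 40/79
Since Exy > 0, the goods are substitutes.

40/79 (substitutes)


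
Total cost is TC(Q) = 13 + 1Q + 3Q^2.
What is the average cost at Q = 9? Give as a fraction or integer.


TC(9) = 13 + 1*9 + 3*9^2
TC(9) = 13 + 9 + 243 = 265
AC = TC/Q = 265/9 = 265/9

265/9


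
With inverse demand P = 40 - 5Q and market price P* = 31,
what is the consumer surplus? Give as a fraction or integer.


Maximum willingness to pay (at Q=0): P_max = 40
Quantity demanded at P* = 31:
Q* = (40 - 31)/5 = 9/5
CS = (1/2) * Q* * (P_max - P*)
CS = (1/2) * 9/5 * (40 - 31)
CS = (1/2) * 9/5 * 9 = 81/10

81/10


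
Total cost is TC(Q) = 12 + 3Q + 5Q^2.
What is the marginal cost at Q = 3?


MC = dTC/dQ = 3 + 2*5*Q
At Q = 3:
MC = 3 + 10*3
MC = 3 + 30 = 33

33


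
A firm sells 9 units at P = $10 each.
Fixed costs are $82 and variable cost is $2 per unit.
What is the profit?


Total Revenue = P * Q = 10 * 9 = $90
Total Cost = FC + VC*Q = 82 + 2*9 = $100
Profit = TR - TC = 90 - 100 = $-10

$-10


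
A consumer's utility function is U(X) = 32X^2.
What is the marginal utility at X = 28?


MU = dU/dX = 32*2*X^(2-1)
MU = 64*X^1
At X = 28:
MU = 64 * 28^1
MU = 64 * 28 = 1792

1792


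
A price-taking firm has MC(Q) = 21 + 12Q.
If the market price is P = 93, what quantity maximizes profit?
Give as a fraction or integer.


In perfect competition, profit is maximized where P = MC.
93 = 21 + 12Q
72 = 12Q
Q* = 72/12 = 6

6


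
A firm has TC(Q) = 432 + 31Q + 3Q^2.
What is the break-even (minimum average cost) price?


AC(Q) = 432/Q + 31 + 3Q
To minimize: dAC/dQ = -432/Q^2 + 3 = 0
Q^2 = 432/3 = 144
Q* = 12
Min AC = 432/12 + 31 + 3*12
Min AC = 36 + 31 + 36 = 103

103


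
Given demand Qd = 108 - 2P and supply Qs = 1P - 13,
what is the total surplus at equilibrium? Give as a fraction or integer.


Find equilibrium: 108 - 2P = 1P - 13
108 + 13 = 3P
P* = 121/3 = 121/3
Q* = 1*121/3 - 13 = 82/3
Inverse demand: P = 54 - Q/2, so P_max = 54
Inverse supply: P = 13 + Q/1, so P_min = 13
CS = (1/2) * 82/3 * (54 - 121/3) = 1681/9
PS = (1/2) * 82/3 * (121/3 - 13) = 3362/9
TS = CS + PS = 1681/9 + 3362/9 = 1681/3

1681/3


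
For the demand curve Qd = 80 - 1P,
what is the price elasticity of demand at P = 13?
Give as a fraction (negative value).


dQ/dP = -1
At P = 13: Q = 80 - 1*13 = 67
E = (dQ/dP)(P/Q) = (-1)(13/67) = -13/67

-13/67


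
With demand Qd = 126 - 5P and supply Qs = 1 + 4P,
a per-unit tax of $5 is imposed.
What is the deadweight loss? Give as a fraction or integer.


Pre-tax equilibrium quantity: Q* = 509/9
Post-tax equilibrium quantity: Q_tax = 409/9
Reduction in quantity: Q* - Q_tax = 100/9
DWL = (1/2) * tax * (Q* - Q_tax)
DWL = (1/2) * 5 * 100/9 = 250/9

250/9


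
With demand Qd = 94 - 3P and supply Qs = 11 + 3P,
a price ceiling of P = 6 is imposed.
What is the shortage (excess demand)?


At P = 6:
Qd = 94 - 3*6 = 76
Qs = 11 + 3*6 = 29
Shortage = Qd - Qs = 76 - 29 = 47

47


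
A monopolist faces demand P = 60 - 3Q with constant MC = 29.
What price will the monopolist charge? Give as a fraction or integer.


MR = 60 - 6Q
Set MR = MC: 60 - 6Q = 29
Q* = 31/6
Substitute into demand:
P* = 60 - 3*31/6 = 89/2

89/2


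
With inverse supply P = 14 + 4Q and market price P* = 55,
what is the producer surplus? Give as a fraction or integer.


Minimum supply price (at Q=0): P_min = 14
Quantity supplied at P* = 55:
Q* = (55 - 14)/4 = 41/4
PS = (1/2) * Q* * (P* - P_min)
PS = (1/2) * 41/4 * (55 - 14)
PS = (1/2) * 41/4 * 41 = 1681/8

1681/8


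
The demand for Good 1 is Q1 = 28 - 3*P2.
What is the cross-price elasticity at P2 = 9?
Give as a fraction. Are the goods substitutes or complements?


dQ1/dP2 = -3
At P2 = 9: Q1 = 28 - 3*9 = 1
Exy = (dQ1/dP2)(P2/Q1) = -3 * 9 / 1 = -27
Since Exy < 0, the goods are complements.

-27 (complements)


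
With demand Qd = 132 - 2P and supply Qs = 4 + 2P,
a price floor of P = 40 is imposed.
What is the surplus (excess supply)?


At P = 40:
Qd = 132 - 2*40 = 52
Qs = 4 + 2*40 = 84
Surplus = Qs - Qd = 84 - 52 = 32

32


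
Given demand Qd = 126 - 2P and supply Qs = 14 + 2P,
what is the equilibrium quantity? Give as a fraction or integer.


First find equilibrium price:
126 - 2P = 14 + 2P
P* = 112/4 = 28
Then substitute into demand:
Q* = 126 - 2 * 28 = 70

70


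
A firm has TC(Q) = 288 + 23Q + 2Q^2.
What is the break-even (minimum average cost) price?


AC(Q) = 288/Q + 23 + 2Q
To minimize: dAC/dQ = -288/Q^2 + 2 = 0
Q^2 = 288/2 = 144
Q* = 12
Min AC = 288/12 + 23 + 2*12
Min AC = 24 + 23 + 24 = 71

71


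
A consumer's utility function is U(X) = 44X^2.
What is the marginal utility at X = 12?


MU = dU/dX = 44*2*X^(2-1)
MU = 88*X^1
At X = 12:
MU = 88 * 12^1
MU = 88 * 12 = 1056

1056


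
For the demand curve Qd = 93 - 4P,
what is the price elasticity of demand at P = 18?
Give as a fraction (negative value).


dQ/dP = -4
At P = 18: Q = 93 - 4*18 = 21
E = (dQ/dP)(P/Q) = (-4)(18/21) = -24/7

-24/7


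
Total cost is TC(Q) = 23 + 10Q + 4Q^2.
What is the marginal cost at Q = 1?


MC = dTC/dQ = 10 + 2*4*Q
At Q = 1:
MC = 10 + 8*1
MC = 10 + 8 = 18

18


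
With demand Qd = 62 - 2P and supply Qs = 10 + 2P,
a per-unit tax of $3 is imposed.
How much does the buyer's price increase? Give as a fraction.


With a per-unit tax, the buyer's price increase depends on relative slopes.
Supply slope: d = 2, Demand slope: b = 2
Buyer's price increase = d * tax / (b + d)
= 2 * 3 / (2 + 2)
= 6 / 4 = 3/2

3/2


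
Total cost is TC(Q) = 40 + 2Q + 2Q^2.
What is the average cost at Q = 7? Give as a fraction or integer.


TC(7) = 40 + 2*7 + 2*7^2
TC(7) = 40 + 14 + 98 = 152
AC = TC/Q = 152/7 = 152/7

152/7


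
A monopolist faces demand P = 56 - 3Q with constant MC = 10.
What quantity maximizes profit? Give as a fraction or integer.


TR = P*Q = (56 - 3Q)Q = 56Q - 3Q^2
MR = dTR/dQ = 56 - 6Q
Set MR = MC:
56 - 6Q = 10
46 = 6Q
Q* = 46/6 = 23/3

23/3


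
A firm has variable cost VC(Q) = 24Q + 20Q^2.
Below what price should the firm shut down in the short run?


AVC(Q) = VC(Q)/Q = 24 + 20Q
AVC is increasing in Q, so minimum AVC is at Q -> 0+.
Min AVC = 24
The firm should shut down if P < 24.

24


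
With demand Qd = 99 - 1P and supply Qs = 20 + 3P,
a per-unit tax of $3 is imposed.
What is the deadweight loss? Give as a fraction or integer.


Pre-tax equilibrium quantity: Q* = 317/4
Post-tax equilibrium quantity: Q_tax = 77
Reduction in quantity: Q* - Q_tax = 9/4
DWL = (1/2) * tax * (Q* - Q_tax)
DWL = (1/2) * 3 * 9/4 = 27/8

27/8


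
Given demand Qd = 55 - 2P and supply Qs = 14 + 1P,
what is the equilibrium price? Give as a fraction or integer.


At equilibrium, Qd = Qs.
55 - 2P = 14 + 1P
55 - 14 = 2P + 1P
41 = 3P
P* = 41/3 = 41/3

41/3


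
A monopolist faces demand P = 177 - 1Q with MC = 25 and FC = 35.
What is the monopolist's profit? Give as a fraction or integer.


MR = MC: 177 - 2Q = 25
Q* = 76
P* = 177 - 1*76 = 101
Profit = (P* - MC)*Q* - FC
= (101 - 25)*76 - 35
= 76*76 - 35
= 5776 - 35 = 5741

5741


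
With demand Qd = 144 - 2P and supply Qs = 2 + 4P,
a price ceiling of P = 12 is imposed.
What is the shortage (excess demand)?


At P = 12:
Qd = 144 - 2*12 = 120
Qs = 2 + 4*12 = 50
Shortage = Qd - Qs = 120 - 50 = 70

70


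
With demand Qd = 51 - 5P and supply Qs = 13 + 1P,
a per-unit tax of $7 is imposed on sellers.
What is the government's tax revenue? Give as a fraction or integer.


With tax on sellers, new supply: Qs' = 13 + 1(P - 7)
= 6 + 1P
New equilibrium quantity:
Q_new = 27/2
Tax revenue = tax * Q_new = 7 * 27/2 = 189/2

189/2


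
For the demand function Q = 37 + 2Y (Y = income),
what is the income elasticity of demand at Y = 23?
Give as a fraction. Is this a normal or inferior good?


dQ/dY = 2
At Y = 23: Q = 37 + 2*23 = 83
Ey = (dQ/dY)(Y/Q) = 2 * 23 / 83 = 46/83
Since Ey > 0, this is a normal good.

46/83 (normal good)


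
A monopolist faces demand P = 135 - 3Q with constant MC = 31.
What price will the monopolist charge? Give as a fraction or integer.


MR = 135 - 6Q
Set MR = MC: 135 - 6Q = 31
Q* = 52/3
Substitute into demand:
P* = 135 - 3*52/3 = 83

83


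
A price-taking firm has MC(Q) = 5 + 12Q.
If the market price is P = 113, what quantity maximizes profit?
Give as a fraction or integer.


In perfect competition, profit is maximized where P = MC.
113 = 5 + 12Q
108 = 12Q
Q* = 108/12 = 9

9


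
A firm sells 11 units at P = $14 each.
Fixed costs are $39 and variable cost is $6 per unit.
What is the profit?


Total Revenue = P * Q = 14 * 11 = $154
Total Cost = FC + VC*Q = 39 + 6*11 = $105
Profit = TR - TC = 154 - 105 = $49

$49


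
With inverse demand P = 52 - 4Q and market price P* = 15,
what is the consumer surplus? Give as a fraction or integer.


Maximum willingness to pay (at Q=0): P_max = 52
Quantity demanded at P* = 15:
Q* = (52 - 15)/4 = 37/4
CS = (1/2) * Q* * (P_max - P*)
CS = (1/2) * 37/4 * (52 - 15)
CS = (1/2) * 37/4 * 37 = 1369/8

1369/8


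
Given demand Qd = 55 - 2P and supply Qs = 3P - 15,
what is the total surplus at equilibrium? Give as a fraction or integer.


Find equilibrium: 55 - 2P = 3P - 15
55 + 15 = 5P
P* = 70/5 = 14
Q* = 3*14 - 15 = 27
Inverse demand: P = 55/2 - Q/2, so P_max = 55/2
Inverse supply: P = 5 + Q/3, so P_min = 5
CS = (1/2) * 27 * (55/2 - 14) = 729/4
PS = (1/2) * 27 * (14 - 5) = 243/2
TS = CS + PS = 729/4 + 243/2 = 1215/4

1215/4


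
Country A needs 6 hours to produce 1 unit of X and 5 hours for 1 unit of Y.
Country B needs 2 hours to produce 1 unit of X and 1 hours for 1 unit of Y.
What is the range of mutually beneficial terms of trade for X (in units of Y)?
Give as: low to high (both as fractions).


Opportunity cost of X for Country A = hours_X / hours_Y = 6/5 = 6/5 units of Y
Opportunity cost of X for Country B = hours_X / hours_Y = 2/1 = 2 units of Y
Terms of trade must be between the two opportunity costs.
Range: 6/5 to 2

6/5 to 2


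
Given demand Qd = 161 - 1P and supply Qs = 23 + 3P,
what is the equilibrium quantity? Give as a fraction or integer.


First find equilibrium price:
161 - 1P = 23 + 3P
P* = 138/4 = 69/2
Then substitute into demand:
Q* = 161 - 1 * 69/2 = 253/2

253/2


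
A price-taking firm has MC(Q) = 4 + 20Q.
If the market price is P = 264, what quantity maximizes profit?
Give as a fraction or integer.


In perfect competition, profit is maximized where P = MC.
264 = 4 + 20Q
260 = 20Q
Q* = 260/20 = 13

13


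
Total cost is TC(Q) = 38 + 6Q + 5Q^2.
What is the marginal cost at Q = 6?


MC = dTC/dQ = 6 + 2*5*Q
At Q = 6:
MC = 6 + 10*6
MC = 6 + 60 = 66

66


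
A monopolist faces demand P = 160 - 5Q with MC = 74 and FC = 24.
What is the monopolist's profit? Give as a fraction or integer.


MR = MC: 160 - 10Q = 74
Q* = 43/5
P* = 160 - 5*43/5 = 117
Profit = (P* - MC)*Q* - FC
= (117 - 74)*43/5 - 24
= 43*43/5 - 24
= 1849/5 - 24 = 1729/5

1729/5


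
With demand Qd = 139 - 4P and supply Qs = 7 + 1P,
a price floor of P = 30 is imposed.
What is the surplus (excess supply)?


At P = 30:
Qd = 139 - 4*30 = 19
Qs = 7 + 1*30 = 37
Surplus = Qs - Qd = 37 - 19 = 18

18


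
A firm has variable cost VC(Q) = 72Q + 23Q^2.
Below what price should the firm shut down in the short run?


AVC(Q) = VC(Q)/Q = 72 + 23Q
AVC is increasing in Q, so minimum AVC is at Q -> 0+.
Min AVC = 72
The firm should shut down if P < 72.

72


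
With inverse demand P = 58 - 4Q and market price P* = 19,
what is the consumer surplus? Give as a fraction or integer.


Maximum willingness to pay (at Q=0): P_max = 58
Quantity demanded at P* = 19:
Q* = (58 - 19)/4 = 39/4
CS = (1/2) * Q* * (P_max - P*)
CS = (1/2) * 39/4 * (58 - 19)
CS = (1/2) * 39/4 * 39 = 1521/8

1521/8


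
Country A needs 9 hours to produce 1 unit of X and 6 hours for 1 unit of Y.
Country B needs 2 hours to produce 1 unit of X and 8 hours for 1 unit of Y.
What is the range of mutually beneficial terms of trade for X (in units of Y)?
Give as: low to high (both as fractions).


Opportunity cost of X for Country A = hours_X / hours_Y = 9/6 = 3/2 units of Y
Opportunity cost of X for Country B = hours_X / hours_Y = 2/8 = 1/4 units of Y
Terms of trade must be between the two opportunity costs.
Range: 1/4 to 3/2

1/4 to 3/2


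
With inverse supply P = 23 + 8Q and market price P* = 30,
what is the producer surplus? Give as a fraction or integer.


Minimum supply price (at Q=0): P_min = 23
Quantity supplied at P* = 30:
Q* = (30 - 23)/8 = 7/8
PS = (1/2) * Q* * (P* - P_min)
PS = (1/2) * 7/8 * (30 - 23)
PS = (1/2) * 7/8 * 7 = 49/16

49/16


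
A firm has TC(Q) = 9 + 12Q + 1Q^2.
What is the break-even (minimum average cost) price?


AC(Q) = 9/Q + 12 + 1Q
To minimize: dAC/dQ = -9/Q^2 + 1 = 0
Q^2 = 9/1 = 9
Q* = 3
Min AC = 9/3 + 12 + 1*3
Min AC = 3 + 12 + 3 = 18

18


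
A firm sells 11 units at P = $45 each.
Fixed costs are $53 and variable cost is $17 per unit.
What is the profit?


Total Revenue = P * Q = 45 * 11 = $495
Total Cost = FC + VC*Q = 53 + 17*11 = $240
Profit = TR - TC = 495 - 240 = $255

$255


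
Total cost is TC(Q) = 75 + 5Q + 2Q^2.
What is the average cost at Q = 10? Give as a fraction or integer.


TC(10) = 75 + 5*10 + 2*10^2
TC(10) = 75 + 50 + 200 = 325
AC = TC/Q = 325/10 = 65/2

65/2


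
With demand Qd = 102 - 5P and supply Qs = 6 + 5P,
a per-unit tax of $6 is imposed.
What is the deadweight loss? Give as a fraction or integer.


Pre-tax equilibrium quantity: Q* = 54
Post-tax equilibrium quantity: Q_tax = 39
Reduction in quantity: Q* - Q_tax = 15
DWL = (1/2) * tax * (Q* - Q_tax)
DWL = (1/2) * 6 * 15 = 45

45


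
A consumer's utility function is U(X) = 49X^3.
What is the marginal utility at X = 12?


MU = dU/dX = 49*3*X^(3-1)
MU = 147*X^2
At X = 12:
MU = 147 * 12^2
MU = 147 * 144 = 21168

21168


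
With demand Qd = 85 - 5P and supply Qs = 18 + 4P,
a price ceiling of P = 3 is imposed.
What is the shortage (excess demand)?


At P = 3:
Qd = 85 - 5*3 = 70
Qs = 18 + 4*3 = 30
Shortage = Qd - Qs = 70 - 30 = 40

40


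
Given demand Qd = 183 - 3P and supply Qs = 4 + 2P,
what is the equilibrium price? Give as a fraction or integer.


At equilibrium, Qd = Qs.
183 - 3P = 4 + 2P
183 - 4 = 3P + 2P
179 = 5P
P* = 179/5 = 179/5

179/5


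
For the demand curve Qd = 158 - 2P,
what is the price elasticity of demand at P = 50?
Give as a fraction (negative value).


dQ/dP = -2
At P = 50: Q = 158 - 2*50 = 58
E = (dQ/dP)(P/Q) = (-2)(50/58) = -50/29

-50/29


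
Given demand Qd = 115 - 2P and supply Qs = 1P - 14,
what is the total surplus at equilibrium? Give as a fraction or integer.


Find equilibrium: 115 - 2P = 1P - 14
115 + 14 = 3P
P* = 129/3 = 43
Q* = 1*43 - 14 = 29
Inverse demand: P = 115/2 - Q/2, so P_max = 115/2
Inverse supply: P = 14 + Q/1, so P_min = 14
CS = (1/2) * 29 * (115/2 - 43) = 841/4
PS = (1/2) * 29 * (43 - 14) = 841/2
TS = CS + PS = 841/4 + 841/2 = 2523/4

2523/4


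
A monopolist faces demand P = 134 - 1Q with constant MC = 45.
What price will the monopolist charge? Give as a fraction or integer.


MR = 134 - 2Q
Set MR = MC: 134 - 2Q = 45
Q* = 89/2
Substitute into demand:
P* = 134 - 1*89/2 = 179/2

179/2


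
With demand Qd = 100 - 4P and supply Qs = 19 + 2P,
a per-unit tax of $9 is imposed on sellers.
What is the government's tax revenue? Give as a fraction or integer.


With tax on sellers, new supply: Qs' = 19 + 2(P - 9)
= 1 + 2P
New equilibrium quantity:
Q_new = 34
Tax revenue = tax * Q_new = 9 * 34 = 306

306


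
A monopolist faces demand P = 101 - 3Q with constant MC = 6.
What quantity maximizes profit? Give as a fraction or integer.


TR = P*Q = (101 - 3Q)Q = 101Q - 3Q^2
MR = dTR/dQ = 101 - 6Q
Set MR = MC:
101 - 6Q = 6
95 = 6Q
Q* = 95/6 = 95/6

95/6


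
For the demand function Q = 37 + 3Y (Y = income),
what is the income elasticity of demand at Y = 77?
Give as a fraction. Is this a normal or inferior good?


dQ/dY = 3
At Y = 77: Q = 37 + 3*77 = 268
Ey = (dQ/dY)(Y/Q) = 3 * 77 / 268 = 231/268
Since Ey > 0, this is a normal good.

231/268 (normal good)


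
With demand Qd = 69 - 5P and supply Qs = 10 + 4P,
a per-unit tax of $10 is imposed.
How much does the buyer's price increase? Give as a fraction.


With a per-unit tax, the buyer's price increase depends on relative slopes.
Supply slope: d = 4, Demand slope: b = 5
Buyer's price increase = d * tax / (b + d)
= 4 * 10 / (5 + 4)
= 40 / 9 = 40/9

40/9


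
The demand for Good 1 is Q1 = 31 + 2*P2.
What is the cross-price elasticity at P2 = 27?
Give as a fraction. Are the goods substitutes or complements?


dQ1/dP2 = 2
At P2 = 27: Q1 = 31 + 2*27 = 85
Exy = (dQ1/dP2)(P2/Q1) = 2 * 27 / 85 = 54/85
Since Exy > 0, the goods are substitutes.

54/85 (substitutes)


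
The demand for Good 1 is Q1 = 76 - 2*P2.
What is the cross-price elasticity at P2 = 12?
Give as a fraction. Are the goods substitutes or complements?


dQ1/dP2 = -2
At P2 = 12: Q1 = 76 - 2*12 = 52
Exy = (dQ1/dP2)(P2/Q1) = -2 * 12 / 52 = -6/13
Since Exy < 0, the goods are complements.

-6/13 (complements)


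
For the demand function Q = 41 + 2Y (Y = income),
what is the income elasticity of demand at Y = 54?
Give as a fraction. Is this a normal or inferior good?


dQ/dY = 2
At Y = 54: Q = 41 + 2*54 = 149
Ey = (dQ/dY)(Y/Q) = 2 * 54 / 149 = 108/149
Since Ey > 0, this is a normal good.

108/149 (normal good)


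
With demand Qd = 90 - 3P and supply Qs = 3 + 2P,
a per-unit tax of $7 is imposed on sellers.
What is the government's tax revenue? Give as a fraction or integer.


With tax on sellers, new supply: Qs' = 3 + 2(P - 7)
= 2P - 11
New equilibrium quantity:
Q_new = 147/5
Tax revenue = tax * Q_new = 7 * 147/5 = 1029/5

1029/5


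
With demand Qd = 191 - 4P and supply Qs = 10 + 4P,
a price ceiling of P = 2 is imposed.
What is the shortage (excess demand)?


At P = 2:
Qd = 191 - 4*2 = 183
Qs = 10 + 4*2 = 18
Shortage = Qd - Qs = 183 - 18 = 165

165


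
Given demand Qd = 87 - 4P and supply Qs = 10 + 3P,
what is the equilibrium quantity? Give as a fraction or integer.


First find equilibrium price:
87 - 4P = 10 + 3P
P* = 77/7 = 11
Then substitute into demand:
Q* = 87 - 4 * 11 = 43

43


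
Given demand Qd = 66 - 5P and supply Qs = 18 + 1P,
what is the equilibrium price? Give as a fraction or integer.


At equilibrium, Qd = Qs.
66 - 5P = 18 + 1P
66 - 18 = 5P + 1P
48 = 6P
P* = 48/6 = 8

8


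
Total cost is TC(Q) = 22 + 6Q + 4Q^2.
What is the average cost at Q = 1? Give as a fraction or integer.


TC(1) = 22 + 6*1 + 4*1^2
TC(1) = 22 + 6 + 4 = 32
AC = TC/Q = 32/1 = 32

32


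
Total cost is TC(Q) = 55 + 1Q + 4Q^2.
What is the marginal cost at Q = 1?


MC = dTC/dQ = 1 + 2*4*Q
At Q = 1:
MC = 1 + 8*1
MC = 1 + 8 = 9

9


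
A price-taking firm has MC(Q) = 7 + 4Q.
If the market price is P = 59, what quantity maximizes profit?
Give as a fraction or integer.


In perfect competition, profit is maximized where P = MC.
59 = 7 + 4Q
52 = 4Q
Q* = 52/4 = 13

13


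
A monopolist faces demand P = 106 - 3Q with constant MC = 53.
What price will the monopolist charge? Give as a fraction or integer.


MR = 106 - 6Q
Set MR = MC: 106 - 6Q = 53
Q* = 53/6
Substitute into demand:
P* = 106 - 3*53/6 = 159/2

159/2


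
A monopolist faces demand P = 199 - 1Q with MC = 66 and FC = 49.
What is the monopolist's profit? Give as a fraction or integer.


MR = MC: 199 - 2Q = 66
Q* = 133/2
P* = 199 - 1*133/2 = 265/2
Profit = (P* - MC)*Q* - FC
= (265/2 - 66)*133/2 - 49
= 133/2*133/2 - 49
= 17689/4 - 49 = 17493/4

17493/4


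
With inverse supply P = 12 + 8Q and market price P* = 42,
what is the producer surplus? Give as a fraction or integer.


Minimum supply price (at Q=0): P_min = 12
Quantity supplied at P* = 42:
Q* = (42 - 12)/8 = 15/4
PS = (1/2) * Q* * (P* - P_min)
PS = (1/2) * 15/4 * (42 - 12)
PS = (1/2) * 15/4 * 30 = 225/4

225/4


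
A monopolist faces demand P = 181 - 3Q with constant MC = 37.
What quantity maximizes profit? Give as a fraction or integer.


TR = P*Q = (181 - 3Q)Q = 181Q - 3Q^2
MR = dTR/dQ = 181 - 6Q
Set MR = MC:
181 - 6Q = 37
144 = 6Q
Q* = 144/6 = 24

24


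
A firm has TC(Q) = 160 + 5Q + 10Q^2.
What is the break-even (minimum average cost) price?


AC(Q) = 160/Q + 5 + 10Q
To minimize: dAC/dQ = -160/Q^2 + 10 = 0
Q^2 = 160/10 = 16
Q* = 4
Min AC = 160/4 + 5 + 10*4
Min AC = 40 + 5 + 40 = 85

85


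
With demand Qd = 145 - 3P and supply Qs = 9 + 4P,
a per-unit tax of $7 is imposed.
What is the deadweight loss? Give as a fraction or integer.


Pre-tax equilibrium quantity: Q* = 607/7
Post-tax equilibrium quantity: Q_tax = 523/7
Reduction in quantity: Q* - Q_tax = 12
DWL = (1/2) * tax * (Q* - Q_tax)
DWL = (1/2) * 7 * 12 = 42

42


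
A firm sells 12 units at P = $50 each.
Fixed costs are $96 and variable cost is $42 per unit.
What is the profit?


Total Revenue = P * Q = 50 * 12 = $600
Total Cost = FC + VC*Q = 96 + 42*12 = $600
Profit = TR - TC = 600 - 600 = $0

$0


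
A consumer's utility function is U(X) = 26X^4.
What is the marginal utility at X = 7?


MU = dU/dX = 26*4*X^(4-1)
MU = 104*X^3
At X = 7:
MU = 104 * 7^3
MU = 104 * 343 = 35672

35672


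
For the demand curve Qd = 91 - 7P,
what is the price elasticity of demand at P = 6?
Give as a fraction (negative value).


dQ/dP = -7
At P = 6: Q = 91 - 7*6 = 49
E = (dQ/dP)(P/Q) = (-7)(6/49) = -6/7

-6/7


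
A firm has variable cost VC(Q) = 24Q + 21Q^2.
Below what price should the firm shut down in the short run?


AVC(Q) = VC(Q)/Q = 24 + 21Q
AVC is increasing in Q, so minimum AVC is at Q -> 0+.
Min AVC = 24
The firm should shut down if P < 24.

24


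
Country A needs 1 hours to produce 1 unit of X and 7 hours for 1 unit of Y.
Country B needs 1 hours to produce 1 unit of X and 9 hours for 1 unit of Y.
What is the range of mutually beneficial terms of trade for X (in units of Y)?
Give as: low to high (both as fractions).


Opportunity cost of X for Country A = hours_X / hours_Y = 1/7 = 1/7 units of Y
Opportunity cost of X for Country B = hours_X / hours_Y = 1/9 = 1/9 units of Y
Terms of trade must be between the two opportunity costs.
Range: 1/9 to 1/7

1/9 to 1/7


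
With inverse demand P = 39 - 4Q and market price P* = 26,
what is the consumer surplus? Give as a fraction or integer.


Maximum willingness to pay (at Q=0): P_max = 39
Quantity demanded at P* = 26:
Q* = (39 - 26)/4 = 13/4
CS = (1/2) * Q* * (P_max - P*)
CS = (1/2) * 13/4 * (39 - 26)
CS = (1/2) * 13/4 * 13 = 169/8

169/8


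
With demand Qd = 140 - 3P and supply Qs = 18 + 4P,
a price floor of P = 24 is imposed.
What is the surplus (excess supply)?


At P = 24:
Qd = 140 - 3*24 = 68
Qs = 18 + 4*24 = 114
Surplus = Qs - Qd = 114 - 68 = 46

46


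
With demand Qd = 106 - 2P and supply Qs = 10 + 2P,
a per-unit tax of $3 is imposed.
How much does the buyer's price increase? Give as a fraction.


With a per-unit tax, the buyer's price increase depends on relative slopes.
Supply slope: d = 2, Demand slope: b = 2
Buyer's price increase = d * tax / (b + d)
= 2 * 3 / (2 + 2)
= 6 / 4 = 3/2

3/2


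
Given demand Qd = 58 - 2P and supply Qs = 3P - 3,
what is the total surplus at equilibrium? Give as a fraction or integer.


Find equilibrium: 58 - 2P = 3P - 3
58 + 3 = 5P
P* = 61/5 = 61/5
Q* = 3*61/5 - 3 = 168/5
Inverse demand: P = 29 - Q/2, so P_max = 29
Inverse supply: P = 1 + Q/3, so P_min = 1
CS = (1/2) * 168/5 * (29 - 61/5) = 7056/25
PS = (1/2) * 168/5 * (61/5 - 1) = 4704/25
TS = CS + PS = 7056/25 + 4704/25 = 2352/5

2352/5
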